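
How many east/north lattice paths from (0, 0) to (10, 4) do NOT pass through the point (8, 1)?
Number of paths = 911

Total paths from (0, 0) to (10, 4): C(14, 10) = 1001. Paths through (8, 1): (paths (0, 0) → (8, 1)) × (paths (8, 1) → (10, 4)) = C(9, 8) · C(5, 2) = 9 · 10 = 90. Avoidance count = 1001 − 90 = 911.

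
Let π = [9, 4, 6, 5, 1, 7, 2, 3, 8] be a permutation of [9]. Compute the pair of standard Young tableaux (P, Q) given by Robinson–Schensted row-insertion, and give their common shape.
P = [1, 2, 3, 8] / [4, 5, 7] / [6] / [9];  Q = [1, 3, 6, 9] / [2, 7, 8] / [4] / [5];  common shape = (4, 3, 1, 1)

Row-insert the values π_1, π_2, … into P one at a time, bumping the leftmost entry strictly greater than the inserted value down to the next row. The recording tableau Q records, in position (i, j), the step at which that cell was added to P.
  Insert 9 (step 1): P = [9];  Q = [1]
  Insert 4 (step 2): P = [4] / [9];  Q = [1] / [2]
  Insert 6 (step 3): P = [4, 6] / [9];  Q = [1, 3] / [2]
  Insert 5 (step 4): P = [4, 5] / [6] / [9];  Q = [1, 3] / [2] / [4]
  Insert 1 (step 5): P = [1, 5] / [4] / [6] / [9];  Q = [1, 3] / [2] / [4] / [5]
  Insert 7 (step 6): P = [1, 5, 7] / [4] / [6] / [9];  Q = [1, 3, 6] / [2] / [4] / [5]
  Insert 2 (step 7): P = [1, 2, 7] / [4, 5] / [6] / [9];  Q = [1, 3, 6] / [2, 7] / [4] / [5]
  Insert 3 (step 8): P = [1, 2, 3] / [4, 5, 7] / [6] / [9];  Q = [1, 3, 6] / [2, 7, 8] / [4] / [5]
  Insert 8 (step 9): P = [1, 2, 3, 8] / [4, 5, 7] / [6] / [9];  Q = [1, 3, 6, 9] / [2, 7, 8] / [4] / [5]
Final shape: (4, 3, 1, 1).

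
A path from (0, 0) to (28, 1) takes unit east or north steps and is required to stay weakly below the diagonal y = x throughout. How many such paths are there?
Number of paths = 28

By the reflection principle (André's argument), the number of monotone paths to (28, 1) with n ≤ m that never go above y = x is C(29, 28) − C(29, 29) = 29 − 1 = 28.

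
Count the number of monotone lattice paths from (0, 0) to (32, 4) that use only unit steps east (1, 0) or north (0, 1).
Number of paths = 58905

A monotone lattice path from (0, 0) to (32, 4) consists of 32 east steps and 4 north steps in some order, so it is determined by which 32 of the 36 steps are east. The count is C(36, 32) = 58905.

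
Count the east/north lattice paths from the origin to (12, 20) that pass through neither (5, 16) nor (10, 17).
Number of paths = 135935760

Inclusion–exclusion. Total paths: C(32, 12) = 225792840. Through P₁: C(21, 5)·C(11, 7) = 6715170. Through P₂: C(27, 10)·C(5, 2) = 84362850. Since P₁ is strictly southwest of P₂, a monotone path through both must visit P₁ then P₂; paths through both = C(21, 5)·C(6, 5)·C(5, 2) = 1220940. Avoid both = 225792840 − 6715170 − 84362850 + 1220940 = 135935760.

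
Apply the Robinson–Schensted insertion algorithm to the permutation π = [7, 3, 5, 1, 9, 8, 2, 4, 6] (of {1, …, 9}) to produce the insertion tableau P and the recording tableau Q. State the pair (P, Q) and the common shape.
P = [1, 2, 4, 6] / [3, 5, 8] / [7, 9];  Q = [1, 3, 5, 9] / [2, 6, 8] / [4, 7];  common shape = (4, 3, 2)

Row-insert the values π_1, π_2, … into P one at a time, bumping the leftmost entry strictly greater than the inserted value down to the next row. The recording tableau Q records, in position (i, j), the step at which that cell was added to P.
  Insert 7 (step 1): P = [7];  Q = [1]
  Insert 3 (step 2): P = [3] / [7];  Q = [1] / [2]
  Insert 5 (step 3): P = [3, 5] / [7];  Q = [1, 3] / [2]
  Insert 1 (step 4): P = [1, 5] / [3] / [7];  Q = [1, 3] / [2] / [4]
  Insert 9 (step 5): P = [1, 5, 9] / [3] / [7];  Q = [1, 3, 5] / [2] / [4]
  Insert 8 (step 6): P = [1, 5, 8] / [3, 9] / [7];  Q = [1, 3, 5] / [2, 6] / [4]
  Insert 2 (step 7): P = [1, 2, 8] / [3, 5] / [7, 9];  Q = [1, 3, 5] / [2, 6] / [4, 7]
  Insert 4 (step 8): P = [1, 2, 4] / [3, 5, 8] / [7, 9];  Q = [1, 3, 5] / [2, 6, 8] / [4, 7]
  Insert 6 (step 9): P = [1, 2, 4, 6] / [3, 5, 8] / [7, 9];  Q = [1, 3, 5, 9] / [2, 6, 8] / [4, 7]
Final shape: (4, 3, 2).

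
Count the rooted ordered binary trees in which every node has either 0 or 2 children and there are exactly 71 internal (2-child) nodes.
C_71 = 5175569924646105559418940193995065716350

These full binary trees are counted by the Catalan number C_n = (1/(n + 1)) · C(2n, n). For n = 71: C_71 = (1/72) · C(142, 71) = 372641034574519600278163693967644731577200/72 = 5175569924646105559418940193995065716350.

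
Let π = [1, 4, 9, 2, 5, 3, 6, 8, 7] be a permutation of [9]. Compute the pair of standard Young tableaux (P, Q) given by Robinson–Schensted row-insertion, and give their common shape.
P = [1, 2, 3, 6, 7] / [4, 5, 8] / [9];  Q = [1, 2, 3, 7, 8] / [4, 5, 9] / [6];  common shape = (5, 3, 1)

Row-insert the values π_1, π_2, … into P one at a time, bumping the leftmost entry strictly greater than the inserted value down to the next row. The recording tableau Q records, in position (i, j), the step at which that cell was added to P.
  Insert 1 (step 1): P = [1];  Q = [1]
  Insert 4 (step 2): P = [1, 4];  Q = [1, 2]
  Insert 9 (step 3): P = [1, 4, 9];  Q = [1, 2, 3]
  Insert 2 (step 4): P = [1, 2, 9] / [4];  Q = [1, 2, 3] / [4]
  Insert 5 (step 5): P = [1, 2, 5] / [4, 9];  Q = [1, 2, 3] / [4, 5]
  Insert 3 (step 6): P = [1, 2, 3] / [4, 5] / [9];  Q = [1, 2, 3] / [4, 5] / [6]
  Insert 6 (step 7): P = [1, 2, 3, 6] / [4, 5] / [9];  Q = [1, 2, 3, 7] / [4, 5] / [6]
  Insert 8 (step 8): P = [1, 2, 3, 6, 8] / [4, 5] / [9];  Q = [1, 2, 3, 7, 8] / [4, 5] / [6]
  Insert 7 (step 9): P = [1, 2, 3, 6, 7] / [4, 5, 8] / [9];  Q = [1, 2, 3, 7, 8] / [4, 5, 9] / [6]
Final shape: (5, 3, 1).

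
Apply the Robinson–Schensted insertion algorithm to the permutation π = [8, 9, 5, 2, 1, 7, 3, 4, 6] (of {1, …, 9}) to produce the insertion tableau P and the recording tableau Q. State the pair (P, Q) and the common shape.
P = [1, 3, 4, 6] / [2, 7] / [5, 9] / [8];  Q = [1, 2, 8, 9] / [3, 6] / [4, 7] / [5];  common shape = (4, 2, 2, 1)

Row-insert the values π_1, π_2, … into P one at a time, bumping the leftmost entry strictly greater than the inserted value down to the next row. The recording tableau Q records, in position (i, j), the step at which that cell was added to P.
  Insert 8 (step 1): P = [8];  Q = [1]
  Insert 9 (step 2): P = [8, 9];  Q = [1, 2]
  Insert 5 (step 3): P = [5, 9] / [8];  Q = [1, 2] / [3]
  Insert 2 (step 4): P = [2, 9] / [5] / [8];  Q = [1, 2] / [3] / [4]
  Insert 1 (step 5): P = [1, 9] / [2] / [5] / [8];  Q = [1, 2] / [3] / [4] / [5]
  Insert 7 (step 6): P = [1, 7] / [2, 9] / [5] / [8];  Q = [1, 2] / [3, 6] / [4] / [5]
  Insert 3 (step 7): P = [1, 3] / [2, 7] / [5, 9] / [8];  Q = [1, 2] / [3, 6] / [4, 7] / [5]
  Insert 4 (step 8): P = [1, 3, 4] / [2, 7] / [5, 9] / [8];  Q = [1, 2, 8] / [3, 6] / [4, 7] / [5]
  Insert 6 (step 9): P = [1, 3, 4, 6] / [2, 7] / [5, 9] / [8];  Q = [1, 2, 8, 9] / [3, 6] / [4, 7] / [5]
Final shape: (4, 2, 2, 1).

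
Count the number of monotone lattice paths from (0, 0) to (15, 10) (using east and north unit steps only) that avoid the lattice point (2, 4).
Number of paths = 2861780

Total paths from (0, 0) to (15, 10): C(25, 15) = 3268760. Paths through (2, 4): (paths (0, 0) → (2, 4)) × (paths (2, 4) → (15, 10)) = C(6, 2) · C(19, 13) = 15 · 27132 = 406980. Avoidance count = 3268760 − 406980 = 2861780.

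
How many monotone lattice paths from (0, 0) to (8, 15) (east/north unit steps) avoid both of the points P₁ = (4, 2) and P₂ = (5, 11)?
Number of paths = 306984

Inclusion–exclusion. Total paths: C(23, 8) = 490314. Through P₁: C(6, 4)·C(17, 4) = 35700. Through P₂: C(16, 5)·C(7, 3) = 152880. Since P₁ is strictly southwest of P₂, a monotone path through both must visit P₁ then P₂; paths through both = C(6, 4)·C(10, 1)·C(7, 3) = 5250. Avoid both = 490314 − 35700 − 152880 + 5250 = 306984.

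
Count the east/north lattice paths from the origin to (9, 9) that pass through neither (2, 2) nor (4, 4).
Number of paths = 19460

Inclusion–exclusion. Total paths: C(18, 9) = 48620. Through P₁: C(4, 2)·C(14, 7) = 20592. Through P₂: C(8, 4)·C(10, 5) = 17640. Since P₁ is strictly southwest of P₂, a monotone path through both must visit P₁ then P₂; paths through both = C(4, 2)·C(4, 2)·C(10, 5) = 9072. Avoid both = 48620 − 20592 − 17640 + 9072 = 19460.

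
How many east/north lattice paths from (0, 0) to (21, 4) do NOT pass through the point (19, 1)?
Number of paths = 12450

Total paths from (0, 0) to (21, 4): C(25, 21) = 12650. Paths through (19, 1): (paths (0, 0) → (19, 1)) × (paths (19, 1) → (21, 4)) = C(20, 19) · C(5, 2) = 20 · 10 = 200. Avoidance count = 12650 − 200 = 12450.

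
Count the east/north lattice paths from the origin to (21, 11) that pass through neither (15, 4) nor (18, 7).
Number of paths = 108261964

Inclusion–exclusion. Total paths: C(32, 21) = 129024480. Through P₁: C(19, 15)·C(13, 6) = 6651216. Through P₂: C(25, 18)·C(7, 3) = 16824500. Since P₁ is strictly southwest of P₂, a monotone path through both must visit P₁ then P₂; paths through both = C(19, 15)·C(6, 3)·C(7, 3) = 2713200. Avoid both = 129024480 − 6651216 − 16824500 + 2713200 = 108261964.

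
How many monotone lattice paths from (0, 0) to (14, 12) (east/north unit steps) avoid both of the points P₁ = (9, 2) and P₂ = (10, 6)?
Number of paths = 7868605

Inclusion–exclusion. Total paths: C(26, 14) = 9657700. Through P₁: C(11, 9)·C(15, 5) = 165165. Through P₂: C(16, 10)·C(10, 4) = 1681680. Since P₁ is strictly southwest of P₂, a monotone path through both must visit P₁ then P₂; paths through both = C(11, 9)·C(5, 1)·C(10, 4) = 57750. Avoid both = 9657700 − 165165 − 1681680 + 57750 = 7868605.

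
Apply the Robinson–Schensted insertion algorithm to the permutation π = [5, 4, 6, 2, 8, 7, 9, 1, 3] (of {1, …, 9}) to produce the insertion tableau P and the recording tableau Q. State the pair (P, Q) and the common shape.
P = [1, 3, 7, 9] / [2, 6] / [4, 8] / [5];  Q = [1, 3, 5, 7] / [2, 6] / [4, 9] / [8];  common shape = (4, 2, 2, 1)

Row-insert the values π_1, π_2, … into P one at a time, bumping the leftmost entry strictly greater than the inserted value down to the next row. The recording tableau Q records, in position (i, j), the step at which that cell was added to P.
  Insert 5 (step 1): P = [5];  Q = [1]
  Insert 4 (step 2): P = [4] / [5];  Q = [1] / [2]
  Insert 6 (step 3): P = [4, 6] / [5];  Q = [1, 3] / [2]
  Insert 2 (step 4): P = [2, 6] / [4] / [5];  Q = [1, 3] / [2] / [4]
  Insert 8 (step 5): P = [2, 6, 8] / [4] / [5];  Q = [1, 3, 5] / [2] / [4]
  Insert 7 (step 6): P = [2, 6, 7] / [4, 8] / [5];  Q = [1, 3, 5] / [2, 6] / [4]
  Insert 9 (step 7): P = [2, 6, 7, 9] / [4, 8] / [5];  Q = [1, 3, 5, 7] / [2, 6] / [4]
  Insert 1 (step 8): P = [1, 6, 7, 9] / [2, 8] / [4] / [5];  Q = [1, 3, 5, 7] / [2, 6] / [4] / [8]
  Insert 3 (step 9): P = [1, 3, 7, 9] / [2, 6] / [4, 8] / [5];  Q = [1, 3, 5, 7] / [2, 6] / [4, 9] / [8]
Final shape: (4, 2, 2, 1).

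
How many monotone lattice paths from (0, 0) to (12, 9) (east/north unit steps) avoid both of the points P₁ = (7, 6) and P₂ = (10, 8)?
Number of paths = 118040

Inclusion–exclusion. Total paths: C(21, 12) = 293930. Through P₁: C(13, 7)·C(8, 5) = 96096. Through P₂: C(18, 10)·C(3, 2) = 131274. Since P₁ is strictly southwest of P₂, a monotone path through both must visit P₁ then P₂; paths through both = C(13, 7)·C(5, 3)·C(3, 2) = 51480. Avoid both = 293930 − 96096 − 131274 + 51480 = 118040.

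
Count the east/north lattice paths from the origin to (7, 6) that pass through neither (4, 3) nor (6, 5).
Number of paths = 512

Inclusion–exclusion. Total paths: C(13, 7) = 1716. Through P₁: C(7, 4)·C(6, 3) = 700. Through P₂: C(11, 6)·C(2, 1) = 924. Since P₁ is strictly southwest of P₂, a monotone path through both must visit P₁ then P₂; paths through both = C(7, 4)·C(4, 2)·C(2, 1) = 420. Avoid both = 1716 − 700 − 924 + 420 = 512.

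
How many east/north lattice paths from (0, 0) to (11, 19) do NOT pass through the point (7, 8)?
Number of paths = 45843525

Total paths from (0, 0) to (11, 19): C(30, 11) = 54627300. Paths through (7, 8): (paths (0, 0) → (7, 8)) × (paths (7, 8) → (11, 19)) = C(15, 7) · C(15, 4) = 6435 · 1365 = 8783775. Avoidance count = 54627300 − 8783775 = 45843525.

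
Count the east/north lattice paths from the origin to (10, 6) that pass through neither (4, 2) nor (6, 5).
Number of paths = 3298

Inclusion–exclusion. Total paths: C(16, 10) = 8008. Through P₁: C(6, 4)·C(10, 6) = 3150. Through P₂: C(11, 6)·C(5, 4) = 2310. Since P₁ is strictly southwest of P₂, a monotone path through both must visit P₁ then P₂; paths through both = C(6, 4)·C(5, 2)·C(5, 4) = 750. Avoid both = 8008 − 3150 − 2310 + 750 = 3298.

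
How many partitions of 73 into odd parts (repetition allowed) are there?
p_odd(73) = 40026

Enumerate partitions using only odd parts via the recurrence o(n, m) = o(n, m−2) + o(n−m, m) over odd m, starting from the largest odd part ≤ n. This gives p_odd(73) = 40026. (Euler's theorem: equals the count of distinct-part partitions.)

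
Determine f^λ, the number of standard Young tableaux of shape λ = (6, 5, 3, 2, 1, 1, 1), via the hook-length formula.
# SYT of shape (6, 5, 3, 2, 1, 1, 1) = 58198140

Hook-length formula: f^λ = n! / Π hook(c), product over all cells c of the Young diagram. For λ = (6, 5, 3, 2, 1, 1, 1), n = 19 boxes. Hook lengths by row (left-to-right, top-to-bottom): [12, 8, 6, 4, 3, 1]; [10, 6, 4, 2, 1]; [7, 3, 1]; [5, 1]; [3]; [2]; [1]. Product of hooks = 2090188800. So f^λ = 19! / 2090188800 = 121645100408832000 / 2090188800 = 58198140.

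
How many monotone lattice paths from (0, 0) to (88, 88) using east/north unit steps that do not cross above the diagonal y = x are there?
C_88 = 64633260585762914370496637486146181462681535261000

These NE paths below the diagonal are counted by the Catalan number C_n = (1/(n + 1)) · C(2n, n). For n = 88: C_88 = (1/89) · C(176, 88) = 5752360192132899378974200736267010150178656638229000/89 = 64633260585762914370496637486146181462681535261000.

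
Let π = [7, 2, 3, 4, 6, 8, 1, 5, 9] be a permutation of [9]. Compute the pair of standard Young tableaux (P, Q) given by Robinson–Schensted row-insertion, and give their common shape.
P = [1, 3, 4, 5, 8, 9] / [2, 6] / [7];  Q = [1, 3, 4, 5, 6, 9] / [2, 8] / [7];  common shape = (6, 2, 1)

Row-insert the values π_1, π_2, … into P one at a time, bumping the leftmost entry strictly greater than the inserted value down to the next row. The recording tableau Q records, in position (i, j), the step at which that cell was added to P.
  Insert 7 (step 1): P = [7];  Q = [1]
  Insert 2 (step 2): P = [2] / [7];  Q = [1] / [2]
  Insert 3 (step 3): P = [2, 3] / [7];  Q = [1, 3] / [2]
  Insert 4 (step 4): P = [2, 3, 4] / [7];  Q = [1, 3, 4] / [2]
  Insert 6 (step 5): P = [2, 3, 4, 6] / [7];  Q = [1, 3, 4, 5] / [2]
  Insert 8 (step 6): P = [2, 3, 4, 6, 8] / [7];  Q = [1, 3, 4, 5, 6] / [2]
  Insert 1 (step 7): P = [1, 3, 4, 6, 8] / [2] / [7];  Q = [1, 3, 4, 5, 6] / [2] / [7]
  Insert 5 (step 8): P = [1, 3, 4, 5, 8] / [2, 6] / [7];  Q = [1, 3, 4, 5, 6] / [2, 8] / [7]
  Insert 9 (step 9): P = [1, 3, 4, 5, 8, 9] / [2, 6] / [7];  Q = [1, 3, 4, 5, 6, 9] / [2, 8] / [7]
Final shape: (6, 2, 1).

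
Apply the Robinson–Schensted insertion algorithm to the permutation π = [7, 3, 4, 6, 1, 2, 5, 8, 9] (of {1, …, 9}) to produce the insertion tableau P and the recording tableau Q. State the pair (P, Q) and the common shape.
P = [1, 2, 5, 8, 9] / [3, 4, 6] / [7];  Q = [1, 3, 4, 8, 9] / [2, 6, 7] / [5];  common shape = (5, 3, 1)

Row-insert the values π_1, π_2, … into P one at a time, bumping the leftmost entry strictly greater than the inserted value down to the next row. The recording tableau Q records, in position (i, j), the step at which that cell was added to P.
  Insert 7 (step 1): P = [7];  Q = [1]
  Insert 3 (step 2): P = [3] / [7];  Q = [1] / [2]
  Insert 4 (step 3): P = [3, 4] / [7];  Q = [1, 3] / [2]
  Insert 6 (step 4): P = [3, 4, 6] / [7];  Q = [1, 3, 4] / [2]
  Insert 1 (step 5): P = [1, 4, 6] / [3] / [7];  Q = [1, 3, 4] / [2] / [5]
  Insert 2 (step 6): P = [1, 2, 6] / [3, 4] / [7];  Q = [1, 3, 4] / [2, 6] / [5]
  Insert 5 (step 7): P = [1, 2, 5] / [3, 4, 6] / [7];  Q = [1, 3, 4] / [2, 6, 7] / [5]
  Insert 8 (step 8): P = [1, 2, 5, 8] / [3, 4, 6] / [7];  Q = [1, 3, 4, 8] / [2, 6, 7] / [5]
  Insert 9 (step 9): P = [1, 2, 5, 8, 9] / [3, 4, 6] / [7];  Q = [1, 3, 4, 8, 9] / [2, 6, 7] / [5]
Final shape: (5, 3, 1).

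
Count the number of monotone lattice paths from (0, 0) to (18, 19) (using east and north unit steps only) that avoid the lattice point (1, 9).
Number of paths = 17588269050

Total paths from (0, 0) to (18, 19): C(37, 18) = 17672631900. Paths through (1, 9): (paths (0, 0) → (1, 9)) × (paths (1, 9) → (18, 19)) = C(10, 1) · C(27, 17) = 10 · 8436285 = 84362850. Avoidance count = 17672631900 − 84362850 = 17588269050.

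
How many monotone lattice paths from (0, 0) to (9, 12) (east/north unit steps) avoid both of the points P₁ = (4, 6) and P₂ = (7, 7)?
Number of paths = 142478

Inclusion–exclusion. Total paths: C(21, 9) = 293930. Through P₁: C(10, 4)·C(11, 5) = 97020. Through P₂: C(14, 7)·C(7, 2) = 72072. Since P₁ is strictly southwest of P₂, a monotone path through both must visit P₁ then P₂; paths through both = C(10, 4)·C(4, 3)·C(7, 2) = 17640. Avoid both = 293930 − 97020 − 72072 + 17640 = 142478.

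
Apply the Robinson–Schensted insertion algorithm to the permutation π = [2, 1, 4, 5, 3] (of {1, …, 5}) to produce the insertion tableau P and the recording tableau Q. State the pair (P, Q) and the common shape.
P = [1, 3, 5] / [2, 4];  Q = [1, 3, 4] / [2, 5];  common shape = (3, 2)

Row-insert the values π_1, π_2, … into P one at a time, bumping the leftmost entry strictly greater than the inserted value down to the next row. The recording tableau Q records, in position (i, j), the step at which that cell was added to P.
  Insert 2 (step 1): P = [2];  Q = [1]
  Insert 1 (step 2): P = [1] / [2];  Q = [1] / [2]
  Insert 4 (step 3): P = [1, 4] / [2];  Q = [1, 3] / [2]
  Insert 5 (step 4): P = [1, 4, 5] / [2];  Q = [1, 3, 4] / [2]
  Insert 3 (step 5): P = [1, 3, 5] / [2, 4];  Q = [1, 3, 4] / [2, 5]
Final shape: (3, 2).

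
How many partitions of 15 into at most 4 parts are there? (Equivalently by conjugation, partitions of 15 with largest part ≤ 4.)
p(15, parts ≤ 4) = 54

Partitions of 15 with all parts ≤ 4: 4+4+4+3, 4+4+4+2+1, 4+4+4+1+1+1, 4+4+3+3+1, 4+4+3+2+2, 4+4+3+2+1+1, 4+4+3+1+1+1+1, 4+4+2+2+2+1, 4+4+2+2+1+1+1, 4+4+2+1+1+1+1+1, 4+4+1+1+1+1+1+1+1, 4+3+3+3+2, 4+3+3+3+1+1, 4+3+3+2+2+1, 4+3+3+2+1+1+1, 4+3+3+1+1+1+1+1, 4+3+2+2+2+2, 4+3+2+2+2+1+1, 4+3+2+2+1+1+1+1, 4+3+2+1+1+1+1+1+1, 4+3+1+1+1+1+1+1+1+1, 4+2+2+2+2+2+1, 4+2+2+2+2+1+1+1, 4+2+2+2+1+1+1+1+1, 4+2+2+1+1+1+1+1+1+1, 4+2+1+1+1+1+1+1+1+1+1, 4+1+1+1+1+1+1+1+1+1+1+1, 3+3+3+3+3, 3+3+3+3+2+1, 3+3+3+3+1+1+1, … (54 total). Count = 54.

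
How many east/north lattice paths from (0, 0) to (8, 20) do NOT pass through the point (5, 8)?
Number of paths = 2522520

Total paths from (0, 0) to (8, 20): C(28, 8) = 3108105. Paths through (5, 8): (paths (0, 0) → (5, 8)) × (paths (5, 8) → (8, 20)) = C(13, 5) · C(15, 3) = 1287 · 455 = 585585. Avoidance count = 3108105 − 585585 = 2522520.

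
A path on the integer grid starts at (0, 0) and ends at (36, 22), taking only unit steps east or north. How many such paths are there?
Number of paths = 5621728217559090

A monotone lattice path from (0, 0) to (36, 22) consists of 36 east steps and 22 north steps in some order, so it is determined by which 36 of the 58 steps are east. The count is C(58, 36) = 5621728217559090.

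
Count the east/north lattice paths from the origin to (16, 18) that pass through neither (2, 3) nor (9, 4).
Number of paths = 1354536030

Inclusion–exclusion. Total paths: C(34, 16) = 2203961430. Through P₁: C(5, 2)·C(29, 14) = 775587600. Through P₂: C(13, 9)·C(21, 7) = 83140200. Since P₁ is strictly southwest of P₂, a monotone path through both must visit P₁ then P₂; paths through both = C(5, 2)·C(8, 7)·C(21, 7) = 9302400. Avoid both = 2203961430 − 775587600 − 83140200 + 9302400 = 1354536030.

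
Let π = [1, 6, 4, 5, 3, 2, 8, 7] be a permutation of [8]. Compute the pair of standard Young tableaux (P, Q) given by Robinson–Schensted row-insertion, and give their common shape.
P = [1, 2, 5, 7] / [3, 8] / [4] / [6];  Q = [1, 2, 4, 7] / [3, 8] / [5] / [6];  common shape = (4, 2, 1, 1)

Row-insert the values π_1, π_2, … into P one at a time, bumping the leftmost entry strictly greater than the inserted value down to the next row. The recording tableau Q records, in position (i, j), the step at which that cell was added to P.
  Insert 1 (step 1): P = [1];  Q = [1]
  Insert 6 (step 2): P = [1, 6];  Q = [1, 2]
  Insert 4 (step 3): P = [1, 4] / [6];  Q = [1, 2] / [3]
  Insert 5 (step 4): P = [1, 4, 5] / [6];  Q = [1, 2, 4] / [3]
  Insert 3 (step 5): P = [1, 3, 5] / [4] / [6];  Q = [1, 2, 4] / [3] / [5]
  Insert 2 (step 6): P = [1, 2, 5] / [3] / [4] / [6];  Q = [1, 2, 4] / [3] / [5] / [6]
  Insert 8 (step 7): P = [1, 2, 5, 8] / [3] / [4] / [6];  Q = [1, 2, 4, 7] / [3] / [5] / [6]
  Insert 7 (step 8): P = [1, 2, 5, 7] / [3, 8] / [4] / [6];  Q = [1, 2, 4, 7] / [3, 8] / [5] / [6]
Final shape: (4, 2, 1, 1).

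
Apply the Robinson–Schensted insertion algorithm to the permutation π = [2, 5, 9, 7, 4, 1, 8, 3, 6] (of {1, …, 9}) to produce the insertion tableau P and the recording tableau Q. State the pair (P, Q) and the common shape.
P = [1, 3, 6, 8] / [2, 4, 7] / [5] / [9];  Q = [1, 2, 3, 7] / [4, 8, 9] / [5] / [6];  common shape = (4, 3, 1, 1)

Row-insert the values π_1, π_2, … into P one at a time, bumping the leftmost entry strictly greater than the inserted value down to the next row. The recording tableau Q records, in position (i, j), the step at which that cell was added to P.
  Insert 2 (step 1): P = [2];  Q = [1]
  Insert 5 (step 2): P = [2, 5];  Q = [1, 2]
  Insert 9 (step 3): P = [2, 5, 9];  Q = [1, 2, 3]
  Insert 7 (step 4): P = [2, 5, 7] / [9];  Q = [1, 2, 3] / [4]
  Insert 4 (step 5): P = [2, 4, 7] / [5] / [9];  Q = [1, 2, 3] / [4] / [5]
  Insert 1 (step 6): P = [1, 4, 7] / [2] / [5] / [9];  Q = [1, 2, 3] / [4] / [5] / [6]
  Insert 8 (step 7): P = [1, 4, 7, 8] / [2] / [5] / [9];  Q = [1, 2, 3, 7] / [4] / [5] / [6]
  Insert 3 (step 8): P = [1, 3, 7, 8] / [2, 4] / [5] / [9];  Q = [1, 2, 3, 7] / [4, 8] / [5] / [6]
  Insert 6 (step 9): P = [1, 3, 6, 8] / [2, 4, 7] / [5] / [9];  Q = [1, 2, 3, 7] / [4, 8, 9] / [5] / [6]
Final shape: (4, 3, 1, 1).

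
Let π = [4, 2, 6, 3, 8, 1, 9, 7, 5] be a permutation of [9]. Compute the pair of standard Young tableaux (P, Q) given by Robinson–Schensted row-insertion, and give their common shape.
P = [1, 3, 5, 9] / [2, 6, 7] / [4, 8];  Q = [1, 3, 5, 7] / [2, 4, 8] / [6, 9];  common shape = (4, 3, 2)

Row-insert the values π_1, π_2, … into P one at a time, bumping the leftmost entry strictly greater than the inserted value down to the next row. The recording tableau Q records, in position (i, j), the step at which that cell was added to P.
  Insert 4 (step 1): P = [4];  Q = [1]
  Insert 2 (step 2): P = [2] / [4];  Q = [1] / [2]
  Insert 6 (step 3): P = [2, 6] / [4];  Q = [1, 3] / [2]
  Insert 3 (step 4): P = [2, 3] / [4, 6];  Q = [1, 3] / [2, 4]
  Insert 8 (step 5): P = [2, 3, 8] / [4, 6];  Q = [1, 3, 5] / [2, 4]
  Insert 1 (step 6): P = [1, 3, 8] / [2, 6] / [4];  Q = [1, 3, 5] / [2, 4] / [6]
  Insert 9 (step 7): P = [1, 3, 8, 9] / [2, 6] / [4];  Q = [1, 3, 5, 7] / [2, 4] / [6]
  Insert 7 (step 8): P = [1, 3, 7, 9] / [2, 6, 8] / [4];  Q = [1, 3, 5, 7] / [2, 4, 8] / [6]
  Insert 5 (step 9): P = [1, 3, 5, 9] / [2, 6, 7] / [4, 8];  Q = [1, 3, 5, 7] / [2, 4, 8] / [6, 9]
Final shape: (4, 3, 2).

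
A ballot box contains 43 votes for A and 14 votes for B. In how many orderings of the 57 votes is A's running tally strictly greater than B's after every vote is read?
Strict-lead orderings = 3914819231400

Total orderings of the 57 votes with 43 for A: C(57, 43) = 7694644696200. By the Bertrand ballot formula (Cycle Lemma / reflection principle), the number of orderings in which A is strictly ahead of B throughout is (p − q)/(p + q) · C(p + q, p) = (43 − 14)/(43 + 14) · 7694644696200 = 3914819231400.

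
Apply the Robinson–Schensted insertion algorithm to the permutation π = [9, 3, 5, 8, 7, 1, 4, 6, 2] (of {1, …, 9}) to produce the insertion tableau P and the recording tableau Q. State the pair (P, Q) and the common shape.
P = [1, 2, 6] / [3, 4, 7] / [5] / [8] / [9];  Q = [1, 3, 4] / [2, 7, 8] / [5] / [6] / [9];  common shape = (3, 3, 1, 1, 1)

Row-insert the values π_1, π_2, … into P one at a time, bumping the leftmost entry strictly greater than the inserted value down to the next row. The recording tableau Q records, in position (i, j), the step at which that cell was added to P.
  Insert 9 (step 1): P = [9];  Q = [1]
  Insert 3 (step 2): P = [3] / [9];  Q = [1] / [2]
  Insert 5 (step 3): P = [3, 5] / [9];  Q = [1, 3] / [2]
  Insert 8 (step 4): P = [3, 5, 8] / [9];  Q = [1, 3, 4] / [2]
  Insert 7 (step 5): P = [3, 5, 7] / [8] / [9];  Q = [1, 3, 4] / [2] / [5]
  Insert 1 (step 6): P = [1, 5, 7] / [3] / [8] / [9];  Q = [1, 3, 4] / [2] / [5] / [6]
  Insert 4 (step 7): P = [1, 4, 7] / [3, 5] / [8] / [9];  Q = [1, 3, 4] / [2, 7] / [5] / [6]
  Insert 6 (step 8): P = [1, 4, 6] / [3, 5, 7] / [8] / [9];  Q = [1, 3, 4] / [2, 7, 8] / [5] / [6]
  Insert 2 (step 9): P = [1, 2, 6] / [3, 4, 7] / [5] / [8] / [9];  Q = [1, 3, 4] / [2, 7, 8] / [5] / [6] / [9]
Final shape: (3, 3, 1, 1, 1).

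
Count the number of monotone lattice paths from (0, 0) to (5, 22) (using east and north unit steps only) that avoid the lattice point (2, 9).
Number of paths = 49930

Total paths from (0, 0) to (5, 22): C(27, 5) = 80730. Paths through (2, 9): (paths (0, 0) → (2, 9)) × (paths (2, 9) → (5, 22)) = C(11, 2) · C(16, 3) = 55 · 560 = 30800. Avoidance count = 80730 − 30800 = 49930.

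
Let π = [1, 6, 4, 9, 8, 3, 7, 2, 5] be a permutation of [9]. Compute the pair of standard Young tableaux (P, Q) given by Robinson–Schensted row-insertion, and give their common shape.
P = [1, 2, 5] / [3, 7] / [4, 8] / [6, 9];  Q = [1, 2, 4] / [3, 5] / [6, 7] / [8, 9];  common shape = (3, 2, 2, 2)

Row-insert the values π_1, π_2, … into P one at a time, bumping the leftmost entry strictly greater than the inserted value down to the next row. The recording tableau Q records, in position (i, j), the step at which that cell was added to P.
  Insert 1 (step 1): P = [1];  Q = [1]
  Insert 6 (step 2): P = [1, 6];  Q = [1, 2]
  Insert 4 (step 3): P = [1, 4] / [6];  Q = [1, 2] / [3]
  Insert 9 (step 4): P = [1, 4, 9] / [6];  Q = [1, 2, 4] / [3]
  Insert 8 (step 5): P = [1, 4, 8] / [6, 9];  Q = [1, 2, 4] / [3, 5]
  Insert 3 (step 6): P = [1, 3, 8] / [4, 9] / [6];  Q = [1, 2, 4] / [3, 5] / [6]
  Insert 7 (step 7): P = [1, 3, 7] / [4, 8] / [6, 9];  Q = [1, 2, 4] / [3, 5] / [6, 7]
  Insert 2 (step 8): P = [1, 2, 7] / [3, 8] / [4, 9] / [6];  Q = [1, 2, 4] / [3, 5] / [6, 7] / [8]
  Insert 5 (step 9): P = [1, 2, 5] / [3, 7] / [4, 8] / [6, 9];  Q = [1, 2, 4] / [3, 5] / [6, 7] / [8, 9]
Final shape: (3, 2, 2, 2).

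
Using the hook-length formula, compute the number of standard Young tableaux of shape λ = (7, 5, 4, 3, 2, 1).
# SYT of shape (7, 5, 4, 3, 2, 1) = 5462865408

Hook-length formula: f^λ = n! / Π hook(c), product over all cells c of the Young diagram. For λ = (7, 5, 4, 3, 2, 1), n = 22 boxes. Hook lengths by row (left-to-right, top-to-bottom): [12, 10, 8, 6, 4, 2, 1]; [9, 7, 5, 3, 1]; [7, 5, 3, 1]; [5, 3, 1]; [3, 1]; [1]. Product of hooks = 205752960000. So f^λ = 22! / 205752960000 = 1124000727777607680000 / 205752960000 = 5462865408.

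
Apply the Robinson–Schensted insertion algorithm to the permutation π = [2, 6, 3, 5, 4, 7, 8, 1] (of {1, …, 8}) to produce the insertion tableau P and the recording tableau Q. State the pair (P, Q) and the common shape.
P = [1, 3, 4, 7, 8] / [2] / [5] / [6];  Q = [1, 2, 4, 6, 7] / [3] / [5] / [8];  common shape = (5, 1, 1, 1)

Row-insert the values π_1, π_2, … into P one at a time, bumping the leftmost entry strictly greater than the inserted value down to the next row. The recording tableau Q records, in position (i, j), the step at which that cell was added to P.
  Insert 2 (step 1): P = [2];  Q = [1]
  Insert 6 (step 2): P = [2, 6];  Q = [1, 2]
  Insert 3 (step 3): P = [2, 3] / [6];  Q = [1, 2] / [3]
  Insert 5 (step 4): P = [2, 3, 5] / [6];  Q = [1, 2, 4] / [3]
  Insert 4 (step 5): P = [2, 3, 4] / [5] / [6];  Q = [1, 2, 4] / [3] / [5]
  Insert 7 (step 6): P = [2, 3, 4, 7] / [5] / [6];  Q = [1, 2, 4, 6] / [3] / [5]
  Insert 8 (step 7): P = [2, 3, 4, 7, 8] / [5] / [6];  Q = [1, 2, 4, 6, 7] / [3] / [5]
  Insert 1 (step 8): P = [1, 3, 4, 7, 8] / [2] / [5] / [6];  Q = [1, 2, 4, 6, 7] / [3] / [5] / [8]
Final shape: (5, 1, 1, 1).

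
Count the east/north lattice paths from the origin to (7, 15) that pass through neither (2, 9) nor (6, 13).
Number of paths = 75288

Inclusion–exclusion. Total paths: C(22, 7) = 170544. Through P₁: C(11, 2)·C(11, 5) = 25410. Through P₂: C(19, 6)·C(3, 1) = 81396. Since P₁ is strictly southwest of P₂, a monotone path through both must visit P₁ then P₂; paths through both = C(11, 2)·C(8, 4)·C(3, 1) = 11550. Avoid both = 170544 − 25410 − 81396 + 11550 = 75288.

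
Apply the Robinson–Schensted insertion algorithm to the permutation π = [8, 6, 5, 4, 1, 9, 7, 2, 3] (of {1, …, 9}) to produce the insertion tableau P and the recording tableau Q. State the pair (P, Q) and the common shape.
P = [1, 2, 3] / [4, 7] / [5, 9] / [6] / [8];  Q = [1, 6, 9] / [2, 7] / [3, 8] / [4] / [5];  common shape = (3, 2, 2, 1, 1)

Row-insert the values π_1, π_2, … into P one at a time, bumping the leftmost entry strictly greater than the inserted value down to the next row. The recording tableau Q records, in position (i, j), the step at which that cell was added to P.
  Insert 8 (step 1): P = [8];  Q = [1]
  Insert 6 (step 2): P = [6] / [8];  Q = [1] / [2]
  Insert 5 (step 3): P = [5] / [6] / [8];  Q = [1] / [2] / [3]
  Insert 4 (step 4): P = [4] / [5] / [6] / [8];  Q = [1] / [2] / [3] / [4]
  Insert 1 (step 5): P = [1] / [4] / [5] / [6] / [8];  Q = [1] / [2] / [3] / [4] / [5]
  Insert 9 (step 6): P = [1, 9] / [4] / [5] / [6] / [8];  Q = [1, 6] / [2] / [3] / [4] / [5]
  Insert 7 (step 7): P = [1, 7] / [4, 9] / [5] / [6] / [8];  Q = [1, 6] / [2, 7] / [3] / [4] / [5]
  Insert 2 (step 8): P = [1, 2] / [4, 7] / [5, 9] / [6] / [8];  Q = [1, 6] / [2, 7] / [3, 8] / [4] / [5]
  Insert 3 (step 9): P = [1, 2, 3] / [4, 7] / [5, 9] / [6] / [8];  Q = [1, 6, 9] / [2, 7] / [3, 8] / [4] / [5]
Final shape: (3, 2, 2, 1, 1).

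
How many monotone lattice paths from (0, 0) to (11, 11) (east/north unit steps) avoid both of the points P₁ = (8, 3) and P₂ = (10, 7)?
Number of paths = 593342

Inclusion–exclusion. Total paths: C(22, 11) = 705432. Through P₁: C(11, 8)·C(11, 3) = 27225. Through P₂: C(17, 10)·C(5, 1) = 97240. Since P₁ is strictly southwest of P₂, a monotone path through both must visit P₁ then P₂; paths through both = C(11, 8)·C(6, 2)·C(5, 1) = 12375. Avoid both = 705432 − 27225 − 97240 + 12375 = 593342.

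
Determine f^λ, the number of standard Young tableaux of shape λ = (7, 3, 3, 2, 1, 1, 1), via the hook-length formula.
# SYT of shape (7, 3, 3, 2, 1, 1, 1) = 8078400

Hook-length formula: f^λ = n! / Π hook(c), product over all cells c of the Young diagram. For λ = (7, 3, 3, 2, 1, 1, 1), n = 18 boxes. Hook lengths by row (left-to-right, top-to-bottom): [13, 9, 7, 4, 3, 2, 1]; [8, 4, 2]; [7, 3, 1]; [5, 1]; [3]; [2]; [1]. Product of hooks = 792529920. So f^λ = 18! / 792529920 = 6402373705728000 / 792529920 = 8078400.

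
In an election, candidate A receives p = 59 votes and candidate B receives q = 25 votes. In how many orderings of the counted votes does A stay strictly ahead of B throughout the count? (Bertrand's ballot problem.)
Strict-lead orderings = 623611801452754986768

Total orderings of the 84 votes with 59 for A: C(84, 59) = 1540687980059747614368. By the Bertrand ballot formula (Cycle Lemma / reflection principle), the number of orderings in which A is strictly ahead of B throughout is (p − q)/(p + q) · C(p + q, p) = (59 − 25)/(59 + 25) · 1540687980059747614368 = 623611801452754986768.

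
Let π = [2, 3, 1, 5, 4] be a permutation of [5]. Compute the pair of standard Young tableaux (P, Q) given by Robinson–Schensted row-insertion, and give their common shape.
P = [1, 3, 4] / [2, 5];  Q = [1, 2, 4] / [3, 5];  common shape = (3, 2)

Row-insert the values π_1, π_2, … into P one at a time, bumping the leftmost entry strictly greater than the inserted value down to the next row. The recording tableau Q records, in position (i, j), the step at which that cell was added to P.
  Insert 2 (step 1): P = [2];  Q = [1]
  Insert 3 (step 2): P = [2, 3];  Q = [1, 2]
  Insert 1 (step 3): P = [1, 3] / [2];  Q = [1, 2] / [3]
  Insert 5 (step 4): P = [1, 3, 5] / [2];  Q = [1, 2, 4] / [3]
  Insert 4 (step 5): P = [1, 3, 4] / [2, 5];  Q = [1, 2, 4] / [3, 5]
Final shape: (3, 2).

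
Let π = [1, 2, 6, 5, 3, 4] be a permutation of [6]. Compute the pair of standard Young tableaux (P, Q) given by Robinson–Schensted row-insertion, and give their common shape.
P = [1, 2, 3, 4] / [5] / [6];  Q = [1, 2, 3, 6] / [4] / [5];  common shape = (4, 1, 1)

Row-insert the values π_1, π_2, … into P one at a time, bumping the leftmost entry strictly greater than the inserted value down to the next row. The recording tableau Q records, in position (i, j), the step at which that cell was added to P.
  Insert 1 (step 1): P = [1];  Q = [1]
  Insert 2 (step 2): P = [1, 2];  Q = [1, 2]
  Insert 6 (step 3): P = [1, 2, 6];  Q = [1, 2, 3]
  Insert 5 (step 4): P = [1, 2, 5] / [6];  Q = [1, 2, 3] / [4]
  Insert 3 (step 5): P = [1, 2, 3] / [5] / [6];  Q = [1, 2, 3] / [4] / [5]
  Insert 4 (step 6): P = [1, 2, 3, 4] / [5] / [6];  Q = [1, 2, 3, 6] / [4] / [5]
Final shape: (4, 1, 1).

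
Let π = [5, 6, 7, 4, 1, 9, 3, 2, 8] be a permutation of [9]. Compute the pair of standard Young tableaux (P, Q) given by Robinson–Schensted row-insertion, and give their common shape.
P = [1, 2, 7, 8] / [3, 6, 9] / [4] / [5];  Q = [1, 2, 3, 6] / [4, 7, 9] / [5] / [8];  common shape = (4, 3, 1, 1)

Row-insert the values π_1, π_2, … into P one at a time, bumping the leftmost entry strictly greater than the inserted value down to the next row. The recording tableau Q records, in position (i, j), the step at which that cell was added to P.
  Insert 5 (step 1): P = [5];  Q = [1]
  Insert 6 (step 2): P = [5, 6];  Q = [1, 2]
  Insert 7 (step 3): P = [5, 6, 7];  Q = [1, 2, 3]
  Insert 4 (step 4): P = [4, 6, 7] / [5];  Q = [1, 2, 3] / [4]
  Insert 1 (step 5): P = [1, 6, 7] / [4] / [5];  Q = [1, 2, 3] / [4] / [5]
  Insert 9 (step 6): P = [1, 6, 7, 9] / [4] / [5];  Q = [1, 2, 3, 6] / [4] / [5]
  Insert 3 (step 7): P = [1, 3, 7, 9] / [4, 6] / [5];  Q = [1, 2, 3, 6] / [4, 7] / [5]
  Insert 2 (step 8): P = [1, 2, 7, 9] / [3, 6] / [4] / [5];  Q = [1, 2, 3, 6] / [4, 7] / [5] / [8]
  Insert 8 (step 9): P = [1, 2, 7, 8] / [3, 6, 9] / [4] / [5];  Q = [1, 2, 3, 6] / [4, 7, 9] / [5] / [8]
Final shape: (4, 3, 1, 1).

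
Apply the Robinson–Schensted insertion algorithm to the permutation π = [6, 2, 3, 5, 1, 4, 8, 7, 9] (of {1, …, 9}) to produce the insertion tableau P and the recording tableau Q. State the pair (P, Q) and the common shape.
P = [1, 3, 4, 7, 9] / [2, 5, 8] / [6];  Q = [1, 3, 4, 7, 9] / [2, 6, 8] / [5];  common shape = (5, 3, 1)

Row-insert the values π_1, π_2, … into P one at a time, bumping the leftmost entry strictly greater than the inserted value down to the next row. The recording tableau Q records, in position (i, j), the step at which that cell was added to P.
  Insert 6 (step 1): P = [6];  Q = [1]
  Insert 2 (step 2): P = [2] / [6];  Q = [1] / [2]
  Insert 3 (step 3): P = [2, 3] / [6];  Q = [1, 3] / [2]
  Insert 5 (step 4): P = [2, 3, 5] / [6];  Q = [1, 3, 4] / [2]
  Insert 1 (step 5): P = [1, 3, 5] / [2] / [6];  Q = [1, 3, 4] / [2] / [5]
  Insert 4 (step 6): P = [1, 3, 4] / [2, 5] / [6];  Q = [1, 3, 4] / [2, 6] / [5]
  Insert 8 (step 7): P = [1, 3, 4, 8] / [2, 5] / [6];  Q = [1, 3, 4, 7] / [2, 6] / [5]
  Insert 7 (step 8): P = [1, 3, 4, 7] / [2, 5, 8] / [6];  Q = [1, 3, 4, 7] / [2, 6, 8] / [5]
  Insert 9 (step 9): P = [1, 3, 4, 7, 9] / [2, 5, 8] / [6];  Q = [1, 3, 4, 7, 9] / [2, 6, 8] / [5]
Final shape: (5, 3, 1).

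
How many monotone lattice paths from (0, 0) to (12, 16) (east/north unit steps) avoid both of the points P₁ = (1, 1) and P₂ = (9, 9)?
Number of paths = 12223835

Inclusion–exclusion. Total paths: C(28, 12) = 30421755. Through P₁: C(2, 1)·C(26, 11) = 15452320. Through P₂: C(18, 9)·C(10, 3) = 5834400. Since P₁ is strictly southwest of P₂, a monotone path through both must visit P₁ then P₂; paths through both = C(2, 1)·C(16, 8)·C(10, 3) = 3088800. Avoid both = 30421755 − 15452320 − 5834400 + 3088800 = 12223835.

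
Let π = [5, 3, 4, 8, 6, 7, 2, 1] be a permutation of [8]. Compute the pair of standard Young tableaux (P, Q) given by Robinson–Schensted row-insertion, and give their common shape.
P = [1, 4, 6, 7] / [2, 8] / [3] / [5];  Q = [1, 3, 4, 6] / [2, 5] / [7] / [8];  common shape = (4, 2, 1, 1)

Row-insert the values π_1, π_2, … into P one at a time, bumping the leftmost entry strictly greater than the inserted value down to the next row. The recording tableau Q records, in position (i, j), the step at which that cell was added to P.
  Insert 5 (step 1): P = [5];  Q = [1]
  Insert 3 (step 2): P = [3] / [5];  Q = [1] / [2]
  Insert 4 (step 3): P = [3, 4] / [5];  Q = [1, 3] / [2]
  Insert 8 (step 4): P = [3, 4, 8] / [5];  Q = [1, 3, 4] / [2]
  Insert 6 (step 5): P = [3, 4, 6] / [5, 8];  Q = [1, 3, 4] / [2, 5]
  Insert 7 (step 6): P = [3, 4, 6, 7] / [5, 8];  Q = [1, 3, 4, 6] / [2, 5]
  Insert 2 (step 7): P = [2, 4, 6, 7] / [3, 8] / [5];  Q = [1, 3, 4, 6] / [2, 5] / [7]
  Insert 1 (step 8): P = [1, 4, 6, 7] / [2, 8] / [3] / [5];  Q = [1, 3, 4, 6] / [2, 5] / [7] / [8]
Final shape: (4, 2, 1, 1).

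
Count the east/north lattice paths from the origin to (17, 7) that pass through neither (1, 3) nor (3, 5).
Number of paths = 322884

Inclusion–exclusion. Total paths: C(24, 17) = 346104. Through P₁: C(4, 1)·C(20, 16) = 19380. Through P₂: C(8, 3)·C(16, 14) = 6720. Since P₁ is strictly southwest of P₂, a monotone path through both must visit P₁ then P₂; paths through both = C(4, 1)·C(4, 2)·C(16, 14) = 2880. Avoid both = 346104 − 19380 − 6720 + 2880 = 322884.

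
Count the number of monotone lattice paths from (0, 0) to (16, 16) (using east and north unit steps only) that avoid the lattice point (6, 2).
Number of paths = 546165222

Total paths from (0, 0) to (16, 16): C(32, 16) = 601080390. Paths through (6, 2): (paths (0, 0) → (6, 2)) × (paths (6, 2) → (16, 16)) = C(8, 6) · C(24, 10) = 28 · 1961256 = 54915168. Avoidance count = 601080390 − 54915168 = 546165222.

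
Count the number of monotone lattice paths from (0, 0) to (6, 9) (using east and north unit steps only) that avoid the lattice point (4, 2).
Number of paths = 4465

Total paths from (0, 0) to (6, 9): C(15, 6) = 5005. Paths through (4, 2): (paths (0, 0) → (4, 2)) × (paths (4, 2) → (6, 9)) = C(6, 4) · C(9, 2) = 15 · 36 = 540. Avoidance count = 5005 − 540 = 4465.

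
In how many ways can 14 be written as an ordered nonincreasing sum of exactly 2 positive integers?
p(14, 2 parts) = 7

Partitions of n into exactly k parts ↔ partitions of n − k into at most k parts (subtract 1 from each part). For n = 14, k = 2, the partitions are: 13+1, 12+2, 11+3, 10+4, 9+5, 8+6, 7+7. Count = 7.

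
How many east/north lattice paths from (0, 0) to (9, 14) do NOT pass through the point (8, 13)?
Number of paths = 410210

Total paths from (0, 0) to (9, 14): C(23, 9) = 817190. Paths through (8, 13): (paths (0, 0) → (8, 13)) × (paths (8, 13) → (9, 14)) = C(21, 8) · C(2, 1) = 203490 · 2 = 406980. Avoidance count = 817190 − 406980 = 410210.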